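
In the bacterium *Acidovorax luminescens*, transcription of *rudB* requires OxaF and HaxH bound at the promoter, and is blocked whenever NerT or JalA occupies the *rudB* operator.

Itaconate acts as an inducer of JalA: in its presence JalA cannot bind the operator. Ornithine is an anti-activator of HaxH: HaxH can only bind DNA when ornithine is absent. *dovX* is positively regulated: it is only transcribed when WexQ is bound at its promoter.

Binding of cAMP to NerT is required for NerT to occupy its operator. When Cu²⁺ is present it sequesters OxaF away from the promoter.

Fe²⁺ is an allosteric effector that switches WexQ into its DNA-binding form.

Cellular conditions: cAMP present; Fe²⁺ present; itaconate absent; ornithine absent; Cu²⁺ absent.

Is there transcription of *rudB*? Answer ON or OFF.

OFF

cAMP is present, so NerT is active.
Cu²⁺ is absent, so OxaF is active.
Ornithine is absent, so HaxH is active.
Itaconate is absent, so JalA is active.
With repressor NerT bound, *rudB* is not transcribed.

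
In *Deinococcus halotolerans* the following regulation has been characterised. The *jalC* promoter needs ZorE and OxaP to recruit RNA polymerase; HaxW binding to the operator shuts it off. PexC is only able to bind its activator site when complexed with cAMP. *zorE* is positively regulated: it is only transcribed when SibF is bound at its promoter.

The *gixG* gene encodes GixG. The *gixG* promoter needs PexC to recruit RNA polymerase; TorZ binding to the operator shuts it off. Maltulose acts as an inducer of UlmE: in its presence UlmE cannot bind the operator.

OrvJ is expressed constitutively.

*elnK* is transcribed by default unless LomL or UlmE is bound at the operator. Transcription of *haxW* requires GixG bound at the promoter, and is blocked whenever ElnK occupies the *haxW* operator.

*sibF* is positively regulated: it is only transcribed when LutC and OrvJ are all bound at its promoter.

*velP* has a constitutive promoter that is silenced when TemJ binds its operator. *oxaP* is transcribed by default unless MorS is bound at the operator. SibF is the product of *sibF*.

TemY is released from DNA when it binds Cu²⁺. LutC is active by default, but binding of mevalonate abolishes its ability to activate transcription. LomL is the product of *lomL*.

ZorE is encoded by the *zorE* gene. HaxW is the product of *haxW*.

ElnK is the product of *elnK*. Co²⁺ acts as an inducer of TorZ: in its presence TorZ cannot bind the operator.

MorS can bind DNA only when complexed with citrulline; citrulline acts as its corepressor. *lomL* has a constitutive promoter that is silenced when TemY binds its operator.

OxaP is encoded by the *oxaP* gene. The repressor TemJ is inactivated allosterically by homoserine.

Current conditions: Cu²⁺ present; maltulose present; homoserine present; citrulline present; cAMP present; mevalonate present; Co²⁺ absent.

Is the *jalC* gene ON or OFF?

Mevalonate is present, so LutC is inactive.
OrvJ is produced constitutively and is active.
Required activator LutC is absent, so *sibF* is not transcribed.
So SibF is not produced.
Required activator SibF is absent, so *zorE* is not transcribed.
So ZorE is not produced.
Citrulline is present, so MorS is active.
With repressor MorS bound, *oxaP* is not transcribed.
So OxaP is not produced.
Cu²⁺ is present, so TemY is inactive.
With no repressor bound, *lomL* is transcribed.
So LomL is produced and active.
Maltulose is present, so UlmE is inactive.
With repressor LomL bound, *elnK* is not transcribed.
So ElnK is not produced.
Co²⁺ is absent, so TorZ is active.
cAMP is present, so PexC is active.
With repressor TorZ bound, *gixG* is not transcribed.
So GixG is not produced.
Required activator GixG is absent, so *haxW* is not transcribed.
So HaxW is not produced.
Required activator ZorE is absent, so *jalC* is not transcribed.

OFF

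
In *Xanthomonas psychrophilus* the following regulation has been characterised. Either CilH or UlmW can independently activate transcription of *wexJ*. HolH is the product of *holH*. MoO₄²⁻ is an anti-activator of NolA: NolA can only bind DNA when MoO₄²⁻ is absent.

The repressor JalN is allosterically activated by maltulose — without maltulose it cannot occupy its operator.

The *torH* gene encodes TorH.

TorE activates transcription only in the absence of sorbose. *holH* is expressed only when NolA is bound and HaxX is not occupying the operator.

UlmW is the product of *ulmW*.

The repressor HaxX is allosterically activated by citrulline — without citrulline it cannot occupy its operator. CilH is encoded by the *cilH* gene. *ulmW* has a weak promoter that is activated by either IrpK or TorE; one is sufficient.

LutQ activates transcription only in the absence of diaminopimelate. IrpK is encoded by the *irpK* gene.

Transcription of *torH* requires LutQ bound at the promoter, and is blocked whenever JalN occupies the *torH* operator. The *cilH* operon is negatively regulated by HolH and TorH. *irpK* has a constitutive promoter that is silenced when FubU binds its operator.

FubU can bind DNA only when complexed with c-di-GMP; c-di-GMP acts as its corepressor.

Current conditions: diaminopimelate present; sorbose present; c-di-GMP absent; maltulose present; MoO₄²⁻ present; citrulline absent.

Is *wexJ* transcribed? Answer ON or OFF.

Citrulline is absent, so HaxX is inactive.
MoO₄²⁻ is present, so NolA is inactive.
Required activator NolA is absent, so *holH* is not transcribed.
So HolH is not produced.
Diaminopimelate is present, so LutQ is inactive.
Maltulose is present, so JalN is active.
With repressor JalN bound, *torH* is not transcribed.
So TorH is not produced.
With no repressor bound, *cilH* is transcribed.
So CilH is produced and active.
c-di-GMP is absent, so FubU is inactive.
With no repressor bound, *irpK* is transcribed.
So IrpK is produced and active.
Sorbose is present, so TorE is inactive.
Activator IrpK is present, so *ulmW* is transcribed.
So UlmW is produced and active.
Activator CilH is present, so *wexJ* is transcribed.

ON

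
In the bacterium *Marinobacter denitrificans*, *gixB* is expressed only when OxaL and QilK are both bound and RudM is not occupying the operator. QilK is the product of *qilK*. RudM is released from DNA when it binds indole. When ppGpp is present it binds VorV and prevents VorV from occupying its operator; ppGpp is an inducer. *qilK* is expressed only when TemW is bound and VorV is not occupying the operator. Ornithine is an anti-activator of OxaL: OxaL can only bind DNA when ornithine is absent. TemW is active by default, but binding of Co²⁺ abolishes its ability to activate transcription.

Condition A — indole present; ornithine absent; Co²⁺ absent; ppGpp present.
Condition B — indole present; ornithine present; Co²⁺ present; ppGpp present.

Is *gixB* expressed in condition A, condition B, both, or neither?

A only

Condition A:
Indole is present, so RudM is inactive.
Ornithine is absent, so OxaL is active.
Co²⁺ is absent, so TemW is active.
ppGpp is present, so VorV is inactive.
No repressor is bound and TemW is active, so *qilK* is transcribed.
So QilK is produced and active.
No repressor is bound and OxaL and QilK are active, so *gixB* is transcribed.
→ *gixB* is ON in A.
Condition B:
Indole is present, so RudM is inactive.
Ornithine is present, so OxaL is inactive.
Co²⁺ is present, so TemW is inactive.
ppGpp is present, so VorV is inactive.
Required activator TemW is absent, so *qilK* is not transcribed.
So QilK is not produced.
Required activator OxaL is absent, so *gixB* is not transcribed.
→ *gixB* is OFF in B.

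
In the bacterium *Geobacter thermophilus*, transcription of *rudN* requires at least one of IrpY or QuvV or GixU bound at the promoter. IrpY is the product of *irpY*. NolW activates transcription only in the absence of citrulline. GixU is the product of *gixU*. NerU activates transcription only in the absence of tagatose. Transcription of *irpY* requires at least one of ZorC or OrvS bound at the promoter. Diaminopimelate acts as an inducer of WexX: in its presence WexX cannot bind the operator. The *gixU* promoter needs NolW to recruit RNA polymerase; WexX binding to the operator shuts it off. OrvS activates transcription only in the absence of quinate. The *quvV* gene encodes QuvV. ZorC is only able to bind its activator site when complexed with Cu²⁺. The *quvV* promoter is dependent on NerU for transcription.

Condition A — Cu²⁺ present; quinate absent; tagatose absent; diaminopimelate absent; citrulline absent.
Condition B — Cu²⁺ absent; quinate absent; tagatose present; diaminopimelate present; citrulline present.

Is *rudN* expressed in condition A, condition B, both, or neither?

both

Condition A:
Cu²⁺ is present, so ZorC is active.
Quinate is absent, so OrvS is active.
Activator ZorC is present, so *irpY* is transcribed.
So IrpY is produced and active.
Tagatose is absent, so NerU is active.
No repressor is bound and NerU is active, so *quvV* is transcribed.
So QuvV is produced and active.
Diaminopimelate is absent, so WexX is active.
Citrulline is absent, so NolW is active.
With repressor WexX bound, *gixU* is not transcribed.
So GixU is not produced.
Activator IrpY is present, so *rudN* is transcribed.
→ *rudN* is ON in A.
Condition B:
Cu²⁺ is absent, so ZorC is inactive.
Quinate is absent, so OrvS is active.
Activator OrvS is present, so *irpY* is transcribed.
So IrpY is produced and active.
Tagatose is present, so NerU is inactive.
Required activator NerU is absent, so *quvV* is not transcribed.
So QuvV is not produced.
Diaminopimelate is present, so WexX is inactive.
Citrulline is present, so NolW is inactive.
Required activator NolW is absent, so *gixU* is not transcribed.
So GixU is not produced.
Activator IrpY is present, so *rudN* is transcribed.
→ *rudN* is ON in B.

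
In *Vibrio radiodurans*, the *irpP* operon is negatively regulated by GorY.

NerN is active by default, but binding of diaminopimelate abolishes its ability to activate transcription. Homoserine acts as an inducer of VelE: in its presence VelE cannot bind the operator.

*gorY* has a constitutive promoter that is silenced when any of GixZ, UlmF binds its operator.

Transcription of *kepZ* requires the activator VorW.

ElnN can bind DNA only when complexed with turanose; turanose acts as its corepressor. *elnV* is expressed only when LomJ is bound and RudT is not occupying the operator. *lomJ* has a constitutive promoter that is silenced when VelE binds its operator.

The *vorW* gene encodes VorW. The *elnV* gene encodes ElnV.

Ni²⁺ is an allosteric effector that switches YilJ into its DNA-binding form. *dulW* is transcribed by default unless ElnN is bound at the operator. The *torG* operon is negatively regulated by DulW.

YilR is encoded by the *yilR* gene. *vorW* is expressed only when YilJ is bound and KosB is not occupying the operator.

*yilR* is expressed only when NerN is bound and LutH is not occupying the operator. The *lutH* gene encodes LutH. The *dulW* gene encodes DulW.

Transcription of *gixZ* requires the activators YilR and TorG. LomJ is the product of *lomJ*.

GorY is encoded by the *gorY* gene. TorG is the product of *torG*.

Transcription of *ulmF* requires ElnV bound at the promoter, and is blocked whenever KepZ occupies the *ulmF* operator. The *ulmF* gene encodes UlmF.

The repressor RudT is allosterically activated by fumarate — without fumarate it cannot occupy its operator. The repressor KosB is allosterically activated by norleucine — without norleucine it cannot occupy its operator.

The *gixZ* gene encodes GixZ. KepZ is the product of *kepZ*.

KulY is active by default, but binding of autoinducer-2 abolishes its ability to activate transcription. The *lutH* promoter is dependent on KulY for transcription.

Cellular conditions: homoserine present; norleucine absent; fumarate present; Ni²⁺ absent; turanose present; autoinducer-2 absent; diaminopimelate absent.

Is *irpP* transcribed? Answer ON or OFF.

OFF

Autoinducer-2 is absent, so KulY is active.
No repressor is bound and KulY is active, so *lutH* is transcribed.
So LutH is produced and active.
Diaminopimelate is absent, so NerN is active.
With repressor LutH bound, *yilR* is not transcribed.
So YilR is not produced.
Turanose is present, so ElnN is active.
With repressor ElnN bound, *dulW* is not transcribed.
So DulW is not produced.
With no repressor bound, *torG* is transcribed.
So TorG is produced and active.
Required activator YilR is absent, so *gixZ* is not transcribed.
So GixZ is not produced.
Ni²⁺ is absent, so YilJ is inactive.
Norleucine is absent, so KosB is inactive.
Required activator YilJ is absent, so *vorW* is not transcribed.
So VorW is not produced.
Required activator VorW is absent, so *kepZ* is not transcribed.
So KepZ is not produced.
Homoserine is present, so VelE is inactive.
With no repressor bound, *lomJ* is transcribed.
So LomJ is produced and active.
Fumarate is present, so RudT is active.
With repressor RudT bound, *elnV* is not transcribed.
So ElnV is not produced.
Required activator ElnV is absent, so *ulmF* is not transcribed.
So UlmF is not produced.
With no repressor bound, *gorY* is transcribed.
So GorY is produced and active.
With repressor GorY bound, *irpP* is not transcribed.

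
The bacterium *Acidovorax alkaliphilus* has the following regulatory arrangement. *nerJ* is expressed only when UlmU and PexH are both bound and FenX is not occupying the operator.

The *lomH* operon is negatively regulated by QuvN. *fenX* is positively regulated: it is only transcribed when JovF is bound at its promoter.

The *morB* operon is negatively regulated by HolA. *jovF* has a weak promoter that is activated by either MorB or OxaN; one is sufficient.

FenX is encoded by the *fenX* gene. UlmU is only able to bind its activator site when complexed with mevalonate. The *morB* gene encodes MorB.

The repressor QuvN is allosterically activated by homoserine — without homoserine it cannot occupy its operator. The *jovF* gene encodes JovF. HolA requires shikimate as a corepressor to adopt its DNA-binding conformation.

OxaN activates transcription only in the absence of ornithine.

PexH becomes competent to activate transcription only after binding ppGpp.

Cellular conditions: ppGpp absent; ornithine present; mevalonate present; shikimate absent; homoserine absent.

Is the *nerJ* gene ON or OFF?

OFF

Mevalonate is present, so UlmU is active.
Shikimate is absent, so HolA is inactive.
With no repressor bound, *morB* is transcribed.
So MorB is produced and active.
Ornithine is present, so OxaN is inactive.
Activator MorB is present, so *jovF* is transcribed.
So JovF is produced and active.
No repressor is bound and JovF is active, so *fenX* is transcribed.
So FenX is produced and active.
ppGpp is absent, so PexH is inactive.
With repressor FenX bound, *nerJ* is not transcribed.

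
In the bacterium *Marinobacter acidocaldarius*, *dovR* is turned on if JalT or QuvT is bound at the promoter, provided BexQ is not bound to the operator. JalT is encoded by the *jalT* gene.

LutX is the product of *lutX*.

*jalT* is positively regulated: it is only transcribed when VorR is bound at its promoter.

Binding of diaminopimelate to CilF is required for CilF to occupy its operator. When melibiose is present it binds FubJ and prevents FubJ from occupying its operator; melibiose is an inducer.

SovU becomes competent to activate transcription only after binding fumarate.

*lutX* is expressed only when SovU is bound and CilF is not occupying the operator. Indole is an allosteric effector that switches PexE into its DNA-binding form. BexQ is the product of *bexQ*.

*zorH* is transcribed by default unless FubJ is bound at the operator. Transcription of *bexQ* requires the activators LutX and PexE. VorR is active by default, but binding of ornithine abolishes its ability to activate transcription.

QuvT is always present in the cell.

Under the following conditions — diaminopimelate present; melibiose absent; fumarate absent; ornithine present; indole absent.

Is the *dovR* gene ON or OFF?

ON

Diaminopimelate is present, so CilF is active.
Fumarate is absent, so SovU is inactive.
With repressor CilF bound, *lutX* is not transcribed.
So LutX is not produced.
Indole is absent, so PexE is inactive.
Required activator LutX is absent, so *bexQ* is not transcribed.
So BexQ is not produced.
Ornithine is present, so VorR is inactive.
Required activator VorR is absent, so *jalT* is not transcribed.
So JalT is not produced.
QuvT is produced constitutively and is active.
Activator QuvT is present, so *dovR* is transcribed.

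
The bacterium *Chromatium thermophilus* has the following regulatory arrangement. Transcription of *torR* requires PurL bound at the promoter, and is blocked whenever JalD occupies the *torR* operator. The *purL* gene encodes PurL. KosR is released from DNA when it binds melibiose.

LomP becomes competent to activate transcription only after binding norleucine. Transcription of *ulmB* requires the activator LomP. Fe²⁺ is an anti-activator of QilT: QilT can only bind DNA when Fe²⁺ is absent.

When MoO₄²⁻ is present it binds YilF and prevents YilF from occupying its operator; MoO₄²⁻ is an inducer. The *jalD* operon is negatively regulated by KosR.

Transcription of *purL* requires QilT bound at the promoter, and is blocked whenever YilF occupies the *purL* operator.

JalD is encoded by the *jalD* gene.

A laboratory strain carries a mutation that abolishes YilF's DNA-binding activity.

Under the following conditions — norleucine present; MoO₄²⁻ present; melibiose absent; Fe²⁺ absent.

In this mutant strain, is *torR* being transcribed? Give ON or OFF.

Melibiose is absent, so KosR is active.
With repressor KosR bound, *jalD* is not transcribed.
So JalD is not produced.
YilF is non-functional in this strain, so it has no effect.
Fe²⁺ is absent, so QilT is active.
No repressor is bound and QilT is active, so *purL* is transcribed.
So PurL is produced and active.
No repressor is bound and PurL is active, so *torR* is transcribed.

ON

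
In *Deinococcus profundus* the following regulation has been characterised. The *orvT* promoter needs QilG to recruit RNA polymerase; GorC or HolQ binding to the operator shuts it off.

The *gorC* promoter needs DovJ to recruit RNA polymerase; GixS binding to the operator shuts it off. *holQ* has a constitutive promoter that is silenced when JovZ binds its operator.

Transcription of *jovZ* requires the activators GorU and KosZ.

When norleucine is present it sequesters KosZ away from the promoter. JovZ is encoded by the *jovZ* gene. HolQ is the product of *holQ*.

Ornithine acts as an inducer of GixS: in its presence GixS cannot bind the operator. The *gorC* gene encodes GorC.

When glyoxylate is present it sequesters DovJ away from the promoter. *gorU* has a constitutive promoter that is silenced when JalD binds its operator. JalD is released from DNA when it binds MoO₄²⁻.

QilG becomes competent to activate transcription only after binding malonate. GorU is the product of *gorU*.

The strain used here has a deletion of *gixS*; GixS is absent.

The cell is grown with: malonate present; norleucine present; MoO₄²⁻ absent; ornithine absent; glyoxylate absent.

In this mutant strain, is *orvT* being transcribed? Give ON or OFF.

OFF

Glyoxylate is absent, so DovJ is active.
GixS is non-functional in this strain, so it has no effect.
No repressor is bound and DovJ is active, so *gorC* is transcribed.
So GorC is produced and active.
Malonate is present, so QilG is active.
MoO₄²⁻ is absent, so JalD is active.
With repressor JalD bound, *gorU* is not transcribed.
So GorU is not produced.
Norleucine is present, so KosZ is inactive.
Required activator GorU is absent, so *jovZ* is not transcribed.
So JovZ is not produced.
With no repressor bound, *holQ* is transcribed.
So HolQ is produced and active.
With repressor GorC bound, *orvT* is not transcribed.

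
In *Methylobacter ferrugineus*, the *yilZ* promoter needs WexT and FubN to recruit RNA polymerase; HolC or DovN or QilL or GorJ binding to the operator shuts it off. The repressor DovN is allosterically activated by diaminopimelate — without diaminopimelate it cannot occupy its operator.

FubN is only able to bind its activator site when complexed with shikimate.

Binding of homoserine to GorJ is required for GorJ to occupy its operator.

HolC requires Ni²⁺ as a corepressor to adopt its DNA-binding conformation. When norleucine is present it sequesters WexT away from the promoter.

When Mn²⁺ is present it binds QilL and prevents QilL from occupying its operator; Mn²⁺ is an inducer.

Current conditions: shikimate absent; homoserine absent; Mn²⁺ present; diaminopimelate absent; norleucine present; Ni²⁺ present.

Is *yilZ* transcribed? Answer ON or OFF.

OFF

Ni²⁺ is present, so HolC is active.
Norleucine is present, so WexT is inactive.
Shikimate is absent, so FubN is inactive.
Diaminopimelate is absent, so DovN is inactive.
Mn²⁺ is present, so QilL is inactive.
Homoserine is absent, so GorJ is inactive.
With repressor HolC bound, *yilZ* is not transcribed.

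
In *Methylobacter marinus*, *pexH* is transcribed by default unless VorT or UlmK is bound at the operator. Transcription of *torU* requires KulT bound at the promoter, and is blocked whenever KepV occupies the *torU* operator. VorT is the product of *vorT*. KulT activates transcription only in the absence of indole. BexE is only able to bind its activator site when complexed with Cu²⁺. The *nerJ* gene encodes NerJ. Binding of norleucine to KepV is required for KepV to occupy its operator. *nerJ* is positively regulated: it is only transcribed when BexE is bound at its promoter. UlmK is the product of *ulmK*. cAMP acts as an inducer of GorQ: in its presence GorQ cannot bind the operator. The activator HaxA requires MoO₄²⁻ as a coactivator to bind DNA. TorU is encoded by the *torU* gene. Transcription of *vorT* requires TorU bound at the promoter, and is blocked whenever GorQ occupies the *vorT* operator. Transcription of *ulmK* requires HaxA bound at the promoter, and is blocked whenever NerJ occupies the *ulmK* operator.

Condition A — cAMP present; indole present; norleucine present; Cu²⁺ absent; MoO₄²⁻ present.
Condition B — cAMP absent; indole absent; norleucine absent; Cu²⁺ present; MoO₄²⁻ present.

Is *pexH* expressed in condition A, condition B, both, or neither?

B only

Condition A:
cAMP is present, so GorQ is inactive.
Indole is present, so KulT is inactive.
Norleucine is present, so KepV is active.
With repressor KepV bound, *torU* is not transcribed.
So TorU is not produced.
Required activator TorU is absent, so *vorT* is not transcribed.
So VorT is not produced.
Cu²⁺ is absent, so BexE is inactive.
Required activator BexE is absent, so *nerJ* is not transcribed.
So NerJ is not produced.
MoO₄²⁻ is present, so HaxA is active.
No repressor is bound and HaxA is active, so *ulmK* is transcribed.
So UlmK is produced and active.
With repressor UlmK bound, *pexH* is not transcribed.
→ *pexH* is OFF in A.
Condition B:
cAMP is absent, so GorQ is active.
Indole is absent, so KulT is active.
Norleucine is absent, so KepV is inactive.
No repressor is bound and KulT is active, so *torU* is transcribed.
So TorU is produced and active.
With repressor GorQ bound, *vorT* is not transcribed.
So VorT is not produced.
Cu²⁺ is present, so BexE is active.
No repressor is bound and BexE is active, so *nerJ* is transcribed.
So NerJ is produced and active.
MoO₄²⁻ is present, so HaxA is active.
With repressor NerJ bound, *ulmK* is not transcribed.
So UlmK is not produced.
With no repressor bound, *pexH* is transcribed.
→ *pexH* is ON in B.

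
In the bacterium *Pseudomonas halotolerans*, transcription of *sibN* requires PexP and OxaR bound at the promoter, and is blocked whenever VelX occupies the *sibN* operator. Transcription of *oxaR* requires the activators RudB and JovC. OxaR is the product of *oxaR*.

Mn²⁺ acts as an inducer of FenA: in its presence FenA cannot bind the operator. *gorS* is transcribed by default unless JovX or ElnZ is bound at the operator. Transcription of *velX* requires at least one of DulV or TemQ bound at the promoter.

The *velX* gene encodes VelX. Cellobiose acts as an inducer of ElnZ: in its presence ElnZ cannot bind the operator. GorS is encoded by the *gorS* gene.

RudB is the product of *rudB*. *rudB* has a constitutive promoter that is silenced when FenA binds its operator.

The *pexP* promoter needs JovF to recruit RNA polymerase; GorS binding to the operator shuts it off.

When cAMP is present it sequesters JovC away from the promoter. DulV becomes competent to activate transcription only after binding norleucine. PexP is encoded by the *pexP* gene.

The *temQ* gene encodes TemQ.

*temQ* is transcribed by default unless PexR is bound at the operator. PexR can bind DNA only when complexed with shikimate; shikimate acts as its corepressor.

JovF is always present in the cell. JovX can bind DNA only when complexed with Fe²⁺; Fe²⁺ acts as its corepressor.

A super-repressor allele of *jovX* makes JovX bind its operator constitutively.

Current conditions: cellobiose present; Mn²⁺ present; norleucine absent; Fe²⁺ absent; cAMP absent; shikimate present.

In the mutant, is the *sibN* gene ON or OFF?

JovF is produced constitutively and is active.
JovX is constitutively active in this strain.
Cellobiose is present, so ElnZ is inactive.
With repressor JovX bound, *gorS* is not transcribed.
So GorS is not produced.
No repressor is bound and JovF is active, so *pexP* is transcribed.
So PexP is produced and active.
Mn²⁺ is present, so FenA is inactive.
With no repressor bound, *rudB* is transcribed.
So RudB is produced and active.
cAMP is absent, so JovC is active.
No repressor is bound and RudB and JovC are active, so *oxaR* is transcribed.
So OxaR is produced and active.
Norleucine is absent, so DulV is inactive.
Shikimate is present, so PexR is active.
With repressor PexR bound, *temQ* is not transcribed.
So TemQ is not produced.
No activator is available at the *velX* promoter, so *velX* is not transcribed.
So VelX is not produced.
No repressor is bound and PexP and OxaR are active, so *sibN* is transcribed.

ON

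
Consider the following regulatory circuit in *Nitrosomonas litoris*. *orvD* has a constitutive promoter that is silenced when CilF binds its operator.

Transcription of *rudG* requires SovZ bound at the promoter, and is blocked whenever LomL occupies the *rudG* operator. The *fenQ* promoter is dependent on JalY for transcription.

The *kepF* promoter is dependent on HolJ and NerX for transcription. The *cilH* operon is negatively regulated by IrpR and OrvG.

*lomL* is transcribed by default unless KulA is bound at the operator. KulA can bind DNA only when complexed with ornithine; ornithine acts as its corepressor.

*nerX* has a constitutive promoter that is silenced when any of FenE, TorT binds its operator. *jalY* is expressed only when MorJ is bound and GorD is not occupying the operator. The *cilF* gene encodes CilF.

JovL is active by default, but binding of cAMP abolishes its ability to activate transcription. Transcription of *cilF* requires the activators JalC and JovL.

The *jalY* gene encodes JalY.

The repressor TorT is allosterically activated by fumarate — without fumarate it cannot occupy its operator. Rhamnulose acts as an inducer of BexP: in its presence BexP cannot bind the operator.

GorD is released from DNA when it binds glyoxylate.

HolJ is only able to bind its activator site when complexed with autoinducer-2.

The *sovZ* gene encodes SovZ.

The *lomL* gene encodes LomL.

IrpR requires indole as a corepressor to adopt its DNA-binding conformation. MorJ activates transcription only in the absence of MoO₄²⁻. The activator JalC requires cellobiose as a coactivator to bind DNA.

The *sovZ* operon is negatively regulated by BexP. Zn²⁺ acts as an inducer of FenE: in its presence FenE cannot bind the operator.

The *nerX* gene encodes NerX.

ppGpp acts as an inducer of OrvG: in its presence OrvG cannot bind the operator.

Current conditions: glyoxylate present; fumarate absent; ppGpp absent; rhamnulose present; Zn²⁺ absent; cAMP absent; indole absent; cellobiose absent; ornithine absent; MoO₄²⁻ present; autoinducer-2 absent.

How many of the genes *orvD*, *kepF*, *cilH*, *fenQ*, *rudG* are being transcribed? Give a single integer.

Cellobiose is absent, so JalC is inactive.
cAMP is absent, so JovL is active.
Required activator JalC is absent, so *cilF* is not transcribed.
So CilF is not produced.
With no repressor bound, *orvD* is transcribed.
→ *orvD* is ON.
Autoinducer-2 is absent, so HolJ is inactive.
Zn²⁺ is absent, so FenE is active.
Fumarate is absent, so TorT is inactive.
With repressor FenE bound, *nerX* is not transcribed.
So NerX is not produced.
Required activator HolJ is absent, so *kepF* is not transcribed.
→ *kepF* is OFF.
Indole is absent, so IrpR is inactive.
ppGpp is absent, so OrvG is active.
With repressor OrvG bound, *cilH* is not transcribed.
→ *cilH* is OFF.
MoO₄²⁻ is present, so MorJ is inactive.
Glyoxylate is present, so GorD is inactive.
Required activator MorJ is absent, so *jalY* is not transcribed.
So JalY is not produced.
Required activator JalY is absent, so *fenQ* is not transcribed.
→ *fenQ* is OFF.
Rhamnulose is present, so BexP is inactive.
With no repressor bound, *sovZ* is transcribed.
So SovZ is produced and active.
Ornithine is absent, so KulA is inactive.
With no repressor bound, *lomL* is transcribed.
So LomL is produced and active.
With repressor LomL bound, *rudG* is not transcribed.
→ *rudG* is OFF.
1 of the 5 genes is transcribed.

1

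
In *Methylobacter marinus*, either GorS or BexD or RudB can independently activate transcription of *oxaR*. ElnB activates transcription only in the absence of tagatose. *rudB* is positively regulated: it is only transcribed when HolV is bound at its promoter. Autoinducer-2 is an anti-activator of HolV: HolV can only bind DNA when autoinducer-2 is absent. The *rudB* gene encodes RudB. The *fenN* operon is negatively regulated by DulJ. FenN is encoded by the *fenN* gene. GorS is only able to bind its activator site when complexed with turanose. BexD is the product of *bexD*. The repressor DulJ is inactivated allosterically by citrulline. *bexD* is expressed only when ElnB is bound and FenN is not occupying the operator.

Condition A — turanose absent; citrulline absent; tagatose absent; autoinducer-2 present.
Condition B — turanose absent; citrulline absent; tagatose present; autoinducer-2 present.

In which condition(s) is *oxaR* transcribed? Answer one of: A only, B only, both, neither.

Condition A:
Turanose is absent, so GorS is inactive.
Citrulline is absent, so DulJ is active.
With repressor DulJ bound, *fenN* is not transcribed.
So FenN is not produced.
Tagatose is absent, so ElnB is active.
No repressor is bound and ElnB is active, so *bexD* is transcribed.
So BexD is produced and active.
Autoinducer-2 is present, so HolV is inactive.
Required activator HolV is absent, so *rudB* is not transcribed.
So RudB is not produced.
Activator BexD is present, so *oxaR* is transcribed.
→ *oxaR* is ON in A.
Condition B:
Turanose is absent, so GorS is inactive.
Citrulline is absent, so DulJ is active.
With repressor DulJ bound, *fenN* is not transcribed.
So FenN is not produced.
Tagatose is present, so ElnB is inactive.
Required activator ElnB is absent, so *bexD* is not transcribed.
So BexD is not produced.
Autoinducer-2 is present, so HolV is inactive.
Required activator HolV is absent, so *rudB* is not transcribed.
So RudB is not produced.
No activator is available at the *oxaR* promoter, so *oxaR* is not transcribed.
→ *oxaR* is OFF in B.

A only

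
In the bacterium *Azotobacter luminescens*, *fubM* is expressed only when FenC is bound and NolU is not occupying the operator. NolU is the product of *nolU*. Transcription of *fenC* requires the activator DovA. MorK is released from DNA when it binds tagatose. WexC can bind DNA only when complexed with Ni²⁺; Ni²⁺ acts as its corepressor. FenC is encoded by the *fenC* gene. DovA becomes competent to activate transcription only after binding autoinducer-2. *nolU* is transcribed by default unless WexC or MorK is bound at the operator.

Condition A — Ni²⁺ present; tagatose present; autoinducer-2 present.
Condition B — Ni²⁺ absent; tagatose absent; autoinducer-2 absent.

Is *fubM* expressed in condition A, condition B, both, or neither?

A only

Condition A:
Ni²⁺ is present, so WexC is active.
Tagatose is present, so MorK is inactive.
With repressor WexC bound, *nolU* is not transcribed.
So NolU is not produced.
Autoinducer-2 is present, so DovA is active.
No repressor is bound and DovA is active, so *fenC* is transcribed.
So FenC is produced and active.
No repressor is bound and FenC is active, so *fubM* is transcribed.
→ *fubM* is ON in A.
Condition B:
Ni²⁺ is absent, so WexC is inactive.
Tagatose is absent, so MorK is active.
With repressor MorK bound, *nolU* is not transcribed.
So NolU is not produced.
Autoinducer-2 is absent, so DovA is inactive.
Required activator DovA is absent, so *fenC* is not transcribed.
So FenC is not produced.
Required activator FenC is absent, so *fubM* is not transcribed.
→ *fubM* is OFF in B.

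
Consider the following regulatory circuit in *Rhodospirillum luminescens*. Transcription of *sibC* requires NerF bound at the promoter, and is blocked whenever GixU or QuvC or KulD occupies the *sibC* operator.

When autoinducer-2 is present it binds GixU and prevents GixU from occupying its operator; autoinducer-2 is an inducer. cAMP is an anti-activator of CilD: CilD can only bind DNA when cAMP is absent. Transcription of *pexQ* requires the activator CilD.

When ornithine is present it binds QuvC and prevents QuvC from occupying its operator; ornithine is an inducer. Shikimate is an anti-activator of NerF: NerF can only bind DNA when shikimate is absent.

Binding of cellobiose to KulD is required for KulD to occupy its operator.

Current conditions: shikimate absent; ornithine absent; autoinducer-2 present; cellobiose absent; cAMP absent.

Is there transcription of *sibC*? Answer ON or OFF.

OFF

Shikimate is absent, so NerF is active.
Autoinducer-2 is present, so GixU is inactive.
Ornithine is absent, so QuvC is active.
Cellobiose is absent, so KulD is inactive.
With repressor QuvC bound, *sibC* is not transcribed.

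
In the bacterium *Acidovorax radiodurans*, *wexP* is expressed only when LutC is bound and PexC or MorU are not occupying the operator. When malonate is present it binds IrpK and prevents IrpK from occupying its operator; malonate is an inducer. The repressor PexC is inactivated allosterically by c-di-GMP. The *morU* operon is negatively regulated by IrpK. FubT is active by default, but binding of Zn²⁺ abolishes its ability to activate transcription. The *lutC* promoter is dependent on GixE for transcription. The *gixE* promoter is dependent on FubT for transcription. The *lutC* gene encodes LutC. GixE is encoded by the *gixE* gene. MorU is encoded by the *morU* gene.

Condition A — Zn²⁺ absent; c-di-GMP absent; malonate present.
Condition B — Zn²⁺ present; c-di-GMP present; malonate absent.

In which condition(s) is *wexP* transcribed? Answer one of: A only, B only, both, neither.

Condition A:
Zn²⁺ is absent, so FubT is active.
No repressor is bound and FubT is active, so *gixE* is transcribed.
So GixE is produced and active.
No repressor is bound and GixE is active, so *lutC* is transcribed.
So LutC is produced and active.
c-di-GMP is absent, so PexC is active.
Malonate is present, so IrpK is inactive.
With no repressor bound, *morU* is transcribed.
So MorU is produced and active.
With repressor PexC bound, *wexP* is not transcribed.
→ *wexP* is OFF in A.
Condition B:
Zn²⁺ is present, so FubT is inactive.
Required activator FubT is absent, so *gixE* is not transcribed.
So GixE is not produced.
Required activator GixE is absent, so *lutC* is not transcribed.
So LutC is not produced.
c-di-GMP is present, so PexC is inactive.
Malonate is absent, so IrpK is active.
With repressor IrpK bound, *morU* is not transcribed.
So MorU is not produced.
Required activator LutC is absent, so *wexP* is not transcribed.
→ *wexP* is OFF in B.

neither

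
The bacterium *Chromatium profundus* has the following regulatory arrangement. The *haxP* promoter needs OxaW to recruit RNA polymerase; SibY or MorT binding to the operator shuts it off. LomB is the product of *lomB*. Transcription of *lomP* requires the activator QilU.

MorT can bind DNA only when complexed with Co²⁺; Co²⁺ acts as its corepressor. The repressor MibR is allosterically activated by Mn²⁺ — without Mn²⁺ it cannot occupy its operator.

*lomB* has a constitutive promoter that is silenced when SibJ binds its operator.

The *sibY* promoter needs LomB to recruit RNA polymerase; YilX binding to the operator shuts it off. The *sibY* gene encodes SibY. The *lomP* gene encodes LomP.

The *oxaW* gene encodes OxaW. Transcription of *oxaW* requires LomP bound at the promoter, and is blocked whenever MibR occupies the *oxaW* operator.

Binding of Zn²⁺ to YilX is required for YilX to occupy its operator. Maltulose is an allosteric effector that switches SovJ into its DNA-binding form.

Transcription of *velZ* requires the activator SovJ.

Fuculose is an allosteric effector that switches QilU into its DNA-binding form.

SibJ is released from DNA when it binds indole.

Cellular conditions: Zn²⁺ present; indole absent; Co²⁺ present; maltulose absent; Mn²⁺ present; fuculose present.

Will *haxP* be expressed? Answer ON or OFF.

OFF

Indole is absent, so SibJ is active.
With repressor SibJ bound, *lomB* is not transcribed.
So LomB is not produced.
Zn²⁺ is present, so YilX is active.
With repressor YilX bound, *sibY* is not transcribed.
So SibY is not produced.
Mn²⁺ is present, so MibR is active.
Fuculose is present, so QilU is active.
No repressor is bound and QilU is active, so *lomP* is transcribed.
So LomP is produced and active.
With repressor MibR bound, *oxaW* is not transcribed.
So OxaW is not produced.
Co²⁺ is present, so MorT is active.
With repressor MorT bound, *haxP* is not transcribed.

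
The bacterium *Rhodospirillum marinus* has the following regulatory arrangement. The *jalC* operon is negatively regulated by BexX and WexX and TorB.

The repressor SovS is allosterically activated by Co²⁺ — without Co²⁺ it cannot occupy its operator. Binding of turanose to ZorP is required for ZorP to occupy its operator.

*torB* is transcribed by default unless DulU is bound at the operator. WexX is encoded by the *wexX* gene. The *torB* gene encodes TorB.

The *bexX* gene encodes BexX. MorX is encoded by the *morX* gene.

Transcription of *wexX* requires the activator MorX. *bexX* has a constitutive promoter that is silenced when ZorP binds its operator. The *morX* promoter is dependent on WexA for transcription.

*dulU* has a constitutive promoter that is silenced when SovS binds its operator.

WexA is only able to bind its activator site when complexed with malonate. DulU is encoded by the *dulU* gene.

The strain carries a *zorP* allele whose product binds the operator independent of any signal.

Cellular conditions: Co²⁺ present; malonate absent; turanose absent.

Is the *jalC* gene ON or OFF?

OFF

ZorP is constitutively active in this strain.
With repressor ZorP bound, *bexX* is not transcribed.
So BexX is not produced.
Malonate is absent, so WexA is inactive.
Required activator WexA is absent, so *morX* is not transcribed.
So MorX is not produced.
Required activator MorX is absent, so *wexX* is not transcribed.
So WexX is not produced.
Co²⁺ is present, so SovS is active.
With repressor SovS bound, *dulU* is not transcribed.
So DulU is not produced.
With no repressor bound, *torB* is transcribed.
So TorB is produced and active.
With repressor TorB bound, *jalC* is not transcribed.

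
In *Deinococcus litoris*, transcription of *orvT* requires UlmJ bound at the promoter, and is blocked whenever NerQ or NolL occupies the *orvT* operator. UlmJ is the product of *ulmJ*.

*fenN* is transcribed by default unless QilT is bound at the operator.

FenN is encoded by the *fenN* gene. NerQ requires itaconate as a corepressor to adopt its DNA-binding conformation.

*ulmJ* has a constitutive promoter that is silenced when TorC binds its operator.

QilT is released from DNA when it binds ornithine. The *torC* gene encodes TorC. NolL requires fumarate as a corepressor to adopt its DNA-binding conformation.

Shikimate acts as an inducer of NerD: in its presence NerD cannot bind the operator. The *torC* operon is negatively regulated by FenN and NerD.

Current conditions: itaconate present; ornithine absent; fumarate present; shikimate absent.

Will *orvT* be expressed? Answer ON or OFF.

OFF

Ornithine is absent, so QilT is active.
With repressor QilT bound, *fenN* is not transcribed.
So FenN is not produced.
Shikimate is absent, so NerD is active.
With repressor NerD bound, *torC* is not transcribed.
So TorC is not produced.
With no repressor bound, *ulmJ* is transcribed.
So UlmJ is produced and active.
Itaconate is present, so NerQ is active.
Fumarate is present, so NolL is active.
With repressor NerQ bound, *orvT* is not transcribed.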